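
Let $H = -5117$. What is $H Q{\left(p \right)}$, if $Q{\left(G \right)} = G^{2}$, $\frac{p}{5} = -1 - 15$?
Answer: $-32748800$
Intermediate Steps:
$p = -80$ ($p = 5 \left(-1 - 15\right) = 5 \left(-16\right) = -80$)
$H Q{\left(p \right)} = - 5117 \left(-80\right)^{2} = \left(-5117\right) 6400 = -32748800$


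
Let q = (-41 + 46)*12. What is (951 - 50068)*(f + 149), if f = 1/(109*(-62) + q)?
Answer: -49018815117/6698 ≈ -7.3184e+6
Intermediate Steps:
q = 60 (q = 5*12 = 60)
f = -1/6698 (f = 1/(109*(-62) + 60) = 1/(-6758 + 60) = 1/(-6698) = -1/6698 ≈ -0.00014930)
(951 - 50068)*(f + 149) = (951 - 50068)*(-1/6698 + 149) = -49117*998001/6698 = -49018815117/6698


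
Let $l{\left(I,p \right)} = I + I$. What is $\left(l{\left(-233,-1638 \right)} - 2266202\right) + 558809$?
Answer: $-1707859$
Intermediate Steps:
$l{\left(I,p \right)} = 2 I$
$\left(l{\left(-233,-1638 \right)} - 2266202\right) + 558809 = \left(2 \left(-233\right) - 2266202\right) + 558809 = \left(-466 - 2266202\right) + 558809 = -2266668 + 558809 = -1707859$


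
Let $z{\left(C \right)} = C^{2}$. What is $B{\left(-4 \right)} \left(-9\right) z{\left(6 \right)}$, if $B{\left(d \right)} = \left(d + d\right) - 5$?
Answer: $4212$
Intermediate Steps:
$B{\left(d \right)} = -5 + 2 d$ ($B{\left(d \right)} = 2 d - 5 = -5 + 2 d$)
$B{\left(-4 \right)} \left(-9\right) z{\left(6 \right)} = \left(-5 + 2 \left(-4\right)\right) \left(-9\right) 6^{2} = \left(-5 - 8\right) \left(-9\right) 36 = \left(-13\right) \left(-9\right) 36 = 117 \cdot 36 = 4212$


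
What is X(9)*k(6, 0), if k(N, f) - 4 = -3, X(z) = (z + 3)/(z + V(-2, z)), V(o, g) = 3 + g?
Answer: 4/7 ≈ 0.57143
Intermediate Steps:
X(z) = (3 + z)/(3 + 2*z) (X(z) = (z + 3)/(z + (3 + z)) = (3 + z)/(3 + 2*z))
k(N, f) = 1 (k(N, f) = 4 - 3 = 1)
X(9)*k(6, 0) = ((3 + 9)/(3 + 2*9))*1 = (12/(3 + 18))*1 = (12/21)*1 = ((1/21)*12)*1 = (4/7)*1 = 4/7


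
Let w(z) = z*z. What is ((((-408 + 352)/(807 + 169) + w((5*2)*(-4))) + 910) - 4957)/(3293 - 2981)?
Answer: -298541/38064 ≈ -7.8431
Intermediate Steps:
w(z) = z²
((((-408 + 352)/(807 + 169) + w((5*2)*(-4))) + 910) - 4957)/(3293 - 2981) = ((((-408 + 352)/(807 + 169) + ((5*2)*(-4))²) + 910) - 4957)/(3293 - 2981) = (((-56/976 + (10*(-4))²) + 910) - 4957)/312 = (((-56*1/976 + (-40)²) + 910) - 4957)*(1/312) = (((-7/122 + 1600) + 910) - 4957)*(1/312) = ((195193/122 + 910) - 4957)*(1/312) = (306213/122 - 4957)*(1/312) = -298541/122*1/312 = -298541/38064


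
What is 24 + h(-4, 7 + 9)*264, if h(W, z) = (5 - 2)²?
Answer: 2400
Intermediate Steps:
h(W, z) = 9 (h(W, z) = 3² = 9)
24 + h(-4, 7 + 9)*264 = 24 + 9*264 = 24 + 2376 = 2400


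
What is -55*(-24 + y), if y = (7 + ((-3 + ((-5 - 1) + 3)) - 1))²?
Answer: 1320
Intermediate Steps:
y = 0 (y = (7 + ((-3 + (-6 + 3)) - 1))² = (7 + ((-3 - 3) - 1))² = (7 + (-6 - 1))² = (7 - 7)² = 0² = 0)
-55*(-24 + y) = -55*(-24 + 0) = -55*(-24) = 1320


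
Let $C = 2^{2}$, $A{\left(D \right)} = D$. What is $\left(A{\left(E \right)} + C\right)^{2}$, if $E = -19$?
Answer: $225$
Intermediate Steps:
$C = 4$
$\left(A{\left(E \right)} + C\right)^{2} = \left(-19 + 4\right)^{2} = \left(-15\right)^{2} = 225$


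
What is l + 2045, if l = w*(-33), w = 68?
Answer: -199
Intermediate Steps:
l = -2244 (l = 68*(-33) = -2244)
l + 2045 = -2244 + 2045 = -199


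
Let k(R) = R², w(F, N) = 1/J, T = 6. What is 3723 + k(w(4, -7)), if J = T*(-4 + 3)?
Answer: 134029/36 ≈ 3723.0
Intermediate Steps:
J = -6 (J = 6*(-4 + 3) = 6*(-1) = -6)
w(F, N) = -⅙ (w(F, N) = 1/(-6) = -⅙)
3723 + k(w(4, -7)) = 3723 + (-⅙)² = 3723 + 1/36 = 134029/36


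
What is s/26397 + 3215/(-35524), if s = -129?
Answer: -29816317/312575676 ≈ -0.095389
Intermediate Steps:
s/26397 + 3215/(-35524) = -129/26397 + 3215/(-35524) = -129*1/26397 + 3215*(-1/35524) = -43/8799 - 3215/35524 = -29816317/312575676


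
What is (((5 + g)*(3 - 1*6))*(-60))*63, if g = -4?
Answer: 11340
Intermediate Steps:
(((5 + g)*(3 - 1*6))*(-60))*63 = (((5 - 4)*(3 - 1*6))*(-60))*63 = ((1*(3 - 6))*(-60))*63 = ((1*(-3))*(-60))*63 = -3*(-60)*63 = 180*63 = 11340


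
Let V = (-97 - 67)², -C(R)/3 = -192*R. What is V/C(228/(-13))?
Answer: -21853/8208 ≈ -2.6624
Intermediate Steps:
C(R) = 576*R (C(R) = -(-576)*R = 576*R)
V = 26896 (V = (-164)² = 26896)
V/C(228/(-13)) = 26896/((576*(228/(-13)))) = 26896/((576*(228*(-1/13)))) = 26896/((576*(-228/13))) = 26896/(-131328/13) = 26896*(-13/131328) = -21853/8208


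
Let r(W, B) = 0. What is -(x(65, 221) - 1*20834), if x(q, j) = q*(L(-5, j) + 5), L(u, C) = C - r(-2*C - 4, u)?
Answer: 6144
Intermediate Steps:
L(u, C) = C (L(u, C) = C - 1*0 = C + 0 = C)
x(q, j) = q*(5 + j) (x(q, j) = q*(j + 5) = q*(5 + j))
-(x(65, 221) - 1*20834) = -(65*(5 + 221) - 1*20834) = -(65*226 - 20834) = -(14690 - 20834) = -1*(-6144) = 6144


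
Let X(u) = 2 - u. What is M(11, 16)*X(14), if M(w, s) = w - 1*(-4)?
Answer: -180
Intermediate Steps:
M(w, s) = 4 + w (M(w, s) = w + 4 = 4 + w)
M(11, 16)*X(14) = (4 + 11)*(2 - 1*14) = 15*(2 - 14) = 15*(-12) = -180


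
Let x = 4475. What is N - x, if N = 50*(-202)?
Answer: -14575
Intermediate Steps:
N = -10100
N - x = -10100 - 1*4475 = -10100 - 4475 = -14575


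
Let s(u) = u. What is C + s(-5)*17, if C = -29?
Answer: -114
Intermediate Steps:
C + s(-5)*17 = -29 - 5*17 = -29 - 85 = -114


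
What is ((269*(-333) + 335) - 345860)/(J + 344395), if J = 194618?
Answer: -145034/179671 ≈ -0.80722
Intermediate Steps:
((269*(-333) + 335) - 345860)/(J + 344395) = ((269*(-333) + 335) - 345860)/(194618 + 344395) = ((-89577 + 335) - 345860)/539013 = (-89242 - 345860)*(1/539013) = -435102*1/539013 = -145034/179671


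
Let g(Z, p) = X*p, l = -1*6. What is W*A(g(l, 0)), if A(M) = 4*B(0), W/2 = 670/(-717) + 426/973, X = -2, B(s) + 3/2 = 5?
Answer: -1385872/99663 ≈ -13.906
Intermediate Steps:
B(s) = 7/2 (B(s) = -3/2 + 5 = 7/2)
l = -6
g(Z, p) = -2*p
W = -692936/697641 (W = 2*(670/(-717) + 426/973) = 2*(670*(-1/717) + 426*(1/973)) = 2*(-670/717 + 426/973) = 2*(-346468/697641) = -692936/697641 ≈ -0.99326)
A(M) = 14 (A(M) = 4*(7/2) = 14)
W*A(g(l, 0)) = -692936/697641*14 = -1385872/99663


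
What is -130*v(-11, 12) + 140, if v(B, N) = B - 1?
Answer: 1700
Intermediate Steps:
v(B, N) = -1 + B
-130*v(-11, 12) + 140 = -130*(-1 - 11) + 140 = -130*(-12) + 140 = 1560 + 140 = 1700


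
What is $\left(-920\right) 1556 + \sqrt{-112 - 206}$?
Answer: $-1431520 + i \sqrt{318} \approx -1.4315 \cdot 10^{6} + 17.833 i$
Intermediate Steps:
$\left(-920\right) 1556 + \sqrt{-112 - 206} = -1431520 + \sqrt{-318} = -1431520 + i \sqrt{318}$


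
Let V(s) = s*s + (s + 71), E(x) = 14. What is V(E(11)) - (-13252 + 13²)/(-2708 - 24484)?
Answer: 2542623/9064 ≈ 280.52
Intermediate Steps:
V(s) = 71 + s + s² (V(s) = s² + (71 + s) = 71 + s + s²)
V(E(11)) - (-13252 + 13²)/(-2708 - 24484) = (71 + 14 + 14²) - (-13252 + 13²)/(-2708 - 24484) = (71 + 14 + 196) - (-13252 + 169)/(-27192) = 281 - (-13083)*(-1)/27192 = 281 - 1*4361/9064 = 281 - 4361/9064 = 2542623/9064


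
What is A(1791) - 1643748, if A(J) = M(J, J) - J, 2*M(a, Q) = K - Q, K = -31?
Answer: -1646450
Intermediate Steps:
M(a, Q) = -31/2 - Q/2 (M(a, Q) = (-31 - Q)/2 = -31/2 - Q/2)
A(J) = -31/2 - 3*J/2 (A(J) = (-31/2 - J/2) - J = -31/2 - 3*J/2)
A(1791) - 1643748 = (-31/2 - 3/2*1791) - 1643748 = (-31/2 - 5373/2) - 1643748 = -2702 - 1643748 = -1646450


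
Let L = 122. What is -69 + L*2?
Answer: 175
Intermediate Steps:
-69 + L*2 = -69 + 122*2 = -69 + 244 = 175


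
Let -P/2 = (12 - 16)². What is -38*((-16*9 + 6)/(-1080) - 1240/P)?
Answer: -66481/45 ≈ -1477.4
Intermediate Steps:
P = -32 (P = -2*(12 - 16)² = -2*(-4)² = -2*16 = -32)
-38*((-16*9 + 6)/(-1080) - 1240/P) = -38*((-16*9 + 6)/(-1080) - 1240/(-32)) = -38*((-144 + 6)*(-1/1080) - 1240*(-1/32)) = -38*(-138*(-1/1080) + 155/4) = -38*(23/180 + 155/4) = -38*3499/90 = -66481/45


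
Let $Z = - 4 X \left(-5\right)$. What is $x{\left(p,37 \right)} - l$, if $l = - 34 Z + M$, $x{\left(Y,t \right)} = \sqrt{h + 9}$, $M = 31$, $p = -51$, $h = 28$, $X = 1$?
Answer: $649 + \sqrt{37} \approx 655.08$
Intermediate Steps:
$x{\left(Y,t \right)} = \sqrt{37}$ ($x{\left(Y,t \right)} = \sqrt{28 + 9} = \sqrt{37}$)
$Z = 20$ ($Z = \left(-4\right) 1 \left(-5\right) = \left(-4\right) \left(-5\right) = 20$)
$l = -649$ ($l = \left(-34\right) 20 + 31 = -680 + 31 = -649$)
$x{\left(p,37 \right)} - l = \sqrt{37} - -649 = \sqrt{37} + 649 = 649 + \sqrt{37}$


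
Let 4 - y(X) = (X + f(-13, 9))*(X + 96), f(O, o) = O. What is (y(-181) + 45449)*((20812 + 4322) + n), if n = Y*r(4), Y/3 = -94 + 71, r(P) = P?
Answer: 719962254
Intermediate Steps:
Y = -69 (Y = 3*(-94 + 71) = 3*(-23) = -69)
y(X) = 4 - (-13 + X)*(96 + X) (y(X) = 4 - (X - 13)*(X + 96) = 4 - (-13 + X)*(96 + X))
n = -276 (n = -69*4 = -276)
(y(-181) + 45449)*((20812 + 4322) + n) = ((1252 - 1*(-181)² - 83*(-181)) + 45449)*((20812 + 4322) - 276) = ((1252 - 1*32761 + 15023) + 45449)*(25134 - 276) = ((1252 - 32761 + 15023) + 45449)*24858 = (-16486 + 45449)*24858 = 28963*24858 = 719962254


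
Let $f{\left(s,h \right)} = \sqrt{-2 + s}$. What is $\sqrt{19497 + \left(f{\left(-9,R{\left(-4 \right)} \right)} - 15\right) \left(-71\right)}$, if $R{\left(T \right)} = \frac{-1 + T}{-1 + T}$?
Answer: $\sqrt{20562 - 71 i \sqrt{11}} \approx 143.4 - 0.8211 i$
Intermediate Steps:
$R{\left(T \right)} = 1$
$\sqrt{19497 + \left(f{\left(-9,R{\left(-4 \right)} \right)} - 15\right) \left(-71\right)} = \sqrt{19497 + \left(\sqrt{-2 - 9} - 15\right) \left(-71\right)} = \sqrt{19497 + \left(\sqrt{-11} - 15\right) \left(-71\right)} = \sqrt{19497 + \left(i \sqrt{11} - 15\right) \left(-71\right)} = \sqrt{19497 + \left(-15 + i \sqrt{11}\right) \left(-71\right)} = \sqrt{19497 + \left(1065 - 71 i \sqrt{11}\right)} = \sqrt{20562 - 71 i \sqrt{11}}$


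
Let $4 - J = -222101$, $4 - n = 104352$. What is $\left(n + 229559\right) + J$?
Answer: $347316$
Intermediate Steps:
$n = -104348$ ($n = 4 - 104352 = -104348$)
$J = 222105$ ($J = 4 - -222101 = 4 + 222101 = 222105$)
$\left(n + 229559\right) + J = \left(-104348 + 229559\right) + 222105 = 125211 + 222105 = 347316$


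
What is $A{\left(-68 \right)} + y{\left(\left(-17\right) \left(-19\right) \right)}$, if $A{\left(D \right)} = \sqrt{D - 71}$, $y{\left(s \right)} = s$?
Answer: $323 + i \sqrt{139} \approx 323.0 + 11.79 i$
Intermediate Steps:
$A{\left(D \right)} = \sqrt{-71 + D}$
$A{\left(-68 \right)} + y{\left(\left(-17\right) \left(-19\right) \right)} = \sqrt{-71 - 68} - -323 = \sqrt{-139} + 323 = i \sqrt{139} + 323 = 323 + i \sqrt{139}$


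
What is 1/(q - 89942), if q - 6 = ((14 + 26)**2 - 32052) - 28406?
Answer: -1/148794 ≈ -6.7207e-6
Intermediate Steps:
q = -58852 (q = 6 + (((14 + 26)**2 - 32052) - 28406) = 6 + ((40**2 - 32052) - 28406) = 6 + ((1600 - 32052) - 28406) = 6 + (-30452 - 28406) = 6 - 58858 = -58852)
1/(q - 89942) = 1/(-58852 - 89942) = 1/(-148794) = -1/148794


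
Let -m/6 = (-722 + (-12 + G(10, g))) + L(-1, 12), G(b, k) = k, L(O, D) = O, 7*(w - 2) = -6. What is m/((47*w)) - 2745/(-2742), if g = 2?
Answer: 7120611/85916 ≈ 82.879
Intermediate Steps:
w = 8/7 (w = 2 + (1/7)*(-6) = 2 - 6/7 = 8/7 ≈ 1.1429)
m = 4398 (m = -6*((-722 + (-12 + 2)) - 1) = -6*((-722 - 10) - 1) = -6*(-732 - 1) = -6*(-733) = 4398)
m/((47*w)) - 2745/(-2742) = 4398/((47*(8/7))) - 2745/(-2742) = 4398/(376/7) - 2745*(-1/2742) = 4398*(7/376) + 915/914 = 15393/188 + 915/914 = 7120611/85916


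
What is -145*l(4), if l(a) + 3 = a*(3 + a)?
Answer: -3625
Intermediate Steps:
l(a) = -3 + a*(3 + a)
-145*l(4) = -145*(-3 + 4² + 3*4) = -145*(-3 + 16 + 12) = -145*25 = -3625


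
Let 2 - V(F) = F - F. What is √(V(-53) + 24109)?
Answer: 3*√2679 ≈ 155.28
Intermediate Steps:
V(F) = 2 (V(F) = 2 - (F - F) = 2 - 1*0 = 2 + 0 = 2)
√(V(-53) + 24109) = √(2 + 24109) = √24111 = 3*√2679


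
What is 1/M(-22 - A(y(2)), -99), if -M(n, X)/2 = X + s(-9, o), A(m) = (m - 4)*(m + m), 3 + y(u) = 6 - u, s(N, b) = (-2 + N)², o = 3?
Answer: -1/44 ≈ -0.022727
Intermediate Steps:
y(u) = 3 - u (y(u) = -3 + (6 - u) = 3 - u)
A(m) = 2*m*(-4 + m) (A(m) = (-4 + m)*(2*m) = 2*m*(-4 + m))
M(n, X) = -242 - 2*X (M(n, X) = -2*(X + (-2 - 9)²) = -2*(X + (-11)²) = -2*(X + 121) = -2*(121 + X) = -242 - 2*X)
1/M(-22 - A(y(2)), -99) = 1/(-242 - 2*(-99)) = 1/(-242 + 198) = 1/(-44) = -1/44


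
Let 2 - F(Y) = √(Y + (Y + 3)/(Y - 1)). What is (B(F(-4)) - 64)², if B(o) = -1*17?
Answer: 6561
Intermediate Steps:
F(Y) = 2 - √(Y + (3 + Y)/(-1 + Y)) (F(Y) = 2 - √(Y + (Y + 3)/(Y - 1)) = 2 - √(Y + (3 + Y)/(-1 + Y)))
B(o) = -17
(B(F(-4)) - 64)² = (-17 - 64)² = (-81)² = 6561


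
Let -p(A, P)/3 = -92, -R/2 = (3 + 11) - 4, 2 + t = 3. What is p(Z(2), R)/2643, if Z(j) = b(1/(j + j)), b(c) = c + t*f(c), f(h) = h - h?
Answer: 92/881 ≈ 0.10443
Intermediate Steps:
f(h) = 0
t = 1 (t = -2 + 3 = 1)
b(c) = c (b(c) = c + 1*0 = c + 0 = c)
Z(j) = 1/(2*j) (Z(j) = 1/(j + j) = 1/(2*j))
R = -20 (R = -2*((3 + 11) - 4) = -2*(14 - 4) = -2*10 = -20)
p(A, P) = 276 (p(A, P) = -3*(-92) = 276)
p(Z(2), R)/2643 = 276/2643 = 276*(1/2643) = 92/881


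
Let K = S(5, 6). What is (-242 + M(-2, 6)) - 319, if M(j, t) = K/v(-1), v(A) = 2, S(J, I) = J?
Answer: -1117/2 ≈ -558.50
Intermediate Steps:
K = 5
M(j, t) = 5/2
(-242 + M(-2, 6)) - 319 = (-242 + 5/2) - 319 = -479/2 - 319 = -1117/2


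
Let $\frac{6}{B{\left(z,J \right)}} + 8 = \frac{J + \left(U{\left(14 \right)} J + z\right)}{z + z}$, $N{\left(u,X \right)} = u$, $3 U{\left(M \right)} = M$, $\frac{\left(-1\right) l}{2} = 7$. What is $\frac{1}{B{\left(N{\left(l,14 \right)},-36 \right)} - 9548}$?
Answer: $- \frac{1}{9576} \approx -0.00010443$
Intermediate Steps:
$l = -14$ ($l = \left(-2\right) 7 = -14$)
$U{\left(M \right)} = \frac{M}{3}$
$B{\left(z,J \right)} = \frac{6}{-8 + \frac{z + \frac{17 J}{3}}{2 z}}$ ($B{\left(z,J \right)} = \frac{6}{-8 + \frac{J + \left(\frac{1}{3} \cdot 14 J + z\right)}{z + z}} = \frac{6}{-8 + \frac{J + \left(\frac{14 J}{3} + z\right)}{2 z}} = \frac{6}{-8 + \left(J + \left(z + \frac{14 J}{3}\right)\right) \frac{1}{2 z}} = \frac{6}{-8 + \left(z + \frac{17 J}{3}\right) \frac{1}{2 z}} = \frac{6}{-8 + \frac{z + \frac{17 J}{3}}{2 z}}$)
$\frac{1}{B{\left(N{\left(l,14 \right)},-36 \right)} - 9548} = \frac{1}{36 \left(-14\right) \frac{1}{\left(-45\right) \left(-14\right) + 17 \left(-36\right)} - 9548} = \frac{1}{36 \left(-14\right) \frac{1}{630 - 612} - 9548} = \frac{1}{36 \left(-14\right) \frac{1}{18} - 9548} = \frac{1}{-28 - 9548} = \frac{1}{-9576} = - \frac{1}{9576}$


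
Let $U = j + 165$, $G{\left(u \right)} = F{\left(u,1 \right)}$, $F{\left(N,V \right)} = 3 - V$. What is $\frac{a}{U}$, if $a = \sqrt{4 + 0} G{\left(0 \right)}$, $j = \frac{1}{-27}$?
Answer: $\frac{54}{2227} \approx 0.024248$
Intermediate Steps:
$j = - \frac{1}{27} \approx -0.037037$
$G{\left(u \right)} = 2$ ($G{\left(u \right)} = 3 - 1 = 2$)
$a = 4$ ($a = \sqrt{4 + 0} \cdot 2 = \sqrt{4} \cdot 2 = 2 \cdot 2 = 4$)
$U = \frac{4454}{27}$ ($U = - \frac{1}{27} + 165 = \frac{4454}{27} \approx 164.96$)
$\frac{a}{U} = \frac{4}{\frac{4454}{27}} = 4 \cdot \frac{27}{4454} = \frac{54}{2227}$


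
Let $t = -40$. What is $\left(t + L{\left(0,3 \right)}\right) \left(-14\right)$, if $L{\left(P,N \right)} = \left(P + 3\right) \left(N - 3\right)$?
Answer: $560$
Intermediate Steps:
$L{\left(P,N \right)} = \left(-3 + N\right) \left(3 + P\right)$ ($L{\left(P,N \right)} = \left(3 + P\right) \left(-3 + N\right) = \left(-3 + N\right) \left(3 + P\right)$)
$\left(t + L{\left(0,3 \right)}\right) \left(-14\right) = \left(-40 + \left(-9 - 0 + 3 \cdot 3 + 3 \cdot 0\right)\right) \left(-14\right) = \left(-40 + \left(-9 + 0 + 9 + 0\right)\right) \left(-14\right) = \left(-40 + 0\right) \left(-14\right) = \left(-40\right) \left(-14\right) = 560$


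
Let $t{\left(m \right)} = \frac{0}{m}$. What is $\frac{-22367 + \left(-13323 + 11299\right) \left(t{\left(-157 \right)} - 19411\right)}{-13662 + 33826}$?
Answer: $\frac{39265497}{20164} \approx 1947.3$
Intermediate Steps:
$t{\left(m \right)} = 0$
$\frac{-22367 + \left(-13323 + 11299\right) \left(t{\left(-157 \right)} - 19411\right)}{-13662 + 33826} = \frac{-22367 + \left(-13323 + 11299\right) \left(0 - 19411\right)}{-13662 + 33826} = \frac{-22367 - -39287864}{20164} = \left(-22367 + 39287864\right) \frac{1}{20164} = 39265497 \cdot \frac{1}{20164} = \frac{39265497}{20164}$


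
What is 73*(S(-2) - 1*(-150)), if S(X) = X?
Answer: 10804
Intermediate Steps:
73*(S(-2) - 1*(-150)) = 73*(-2 - 1*(-150)) = 73*(-2 + 150) = 73*148 = 10804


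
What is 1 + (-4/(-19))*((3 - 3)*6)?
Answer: 1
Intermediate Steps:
1 + (-4/(-19))*((3 - 3)*6) = 1 + (-4*(-1/19))*(0*6) = 1 + (4/19)*0 = 1 + 0 = 1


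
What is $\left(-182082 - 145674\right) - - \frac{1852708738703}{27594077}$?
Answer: $- \frac{7191415562509}{27594077} \approx -2.6061 \cdot 10^{5}$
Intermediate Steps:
$\left(-182082 - 145674\right) - - \frac{1852708738703}{27594077} = -327756 + \left(\left(\left(-53162\right) \frac{1}{59857} - \frac{12343}{7837}\right) + 67144\right) = -327756 + \left(\left(- \frac{53162}{59857} - \frac{12343}{7837}\right) + 67144\right) = -327756 + \left(- \frac{67967385}{27594077} + 67144\right) = -327756 + \frac{1852708738703}{27594077} = - \frac{7191415562509}{27594077}$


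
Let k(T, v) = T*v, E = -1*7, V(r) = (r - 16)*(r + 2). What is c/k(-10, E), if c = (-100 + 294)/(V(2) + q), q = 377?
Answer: 97/11235 ≈ 0.0086337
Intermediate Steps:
V(r) = (-16 + r)*(2 + r)
c = 194/321 (c = (-100 + 294)/((-32 + 2**2 - 14*2) + 377) = 194/((-32 + 4 - 28) + 377) = 194/(-56 + 377) = 194/321 ≈ 0.60436)
E = -7
c/k(-10, E) = 194/(321*((-10*(-7)))) = (194/321)/70 = (194/321)*(1/70) = 97/11235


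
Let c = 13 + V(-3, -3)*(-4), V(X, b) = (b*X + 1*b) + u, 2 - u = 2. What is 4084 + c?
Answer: 4073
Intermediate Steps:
u = 0 (u = 2 - 1*2 = 2 - 2 = 0)
V(X, b) = b + X*b (V(X, b) = (b*X + 1*b) + 0 = (X*b + b) + 0 = (b + X*b) + 0 = b + X*b)
c = -11 (c = 13 - 3*(1 - 3)*(-4) = 13 - 3*(-2)*(-4) = 13 + 6*(-4) = 13 - 24 = -11)
4084 + c = 4084 - 11 = 4073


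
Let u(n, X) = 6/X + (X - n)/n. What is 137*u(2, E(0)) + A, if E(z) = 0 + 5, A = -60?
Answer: 3099/10 ≈ 309.90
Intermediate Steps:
E(z) = 5
u(n, X) = 6/X + (X - n)/n
137*u(2, E(0)) + A = 137*(-1 + 6/5 + 5/2) - 60 = 137*(27/10) - 60 = 3699/10 - 60 = 3099/10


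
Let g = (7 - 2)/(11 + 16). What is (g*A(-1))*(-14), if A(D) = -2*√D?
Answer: 140*I/27 ≈ 5.1852*I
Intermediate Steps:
g = 5/27 ≈ 0.18519
(g*A(-1))*(-14) = (5*(-2*I)/27)*(-14) = -10*I/27*(-14) = 140*I/27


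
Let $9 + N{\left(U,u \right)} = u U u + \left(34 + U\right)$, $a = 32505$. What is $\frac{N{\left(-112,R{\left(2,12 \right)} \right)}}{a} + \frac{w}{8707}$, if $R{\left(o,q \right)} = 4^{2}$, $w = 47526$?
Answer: $\frac{1294428017}{283021035} \approx 4.5736$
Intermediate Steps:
$R{\left(o,q \right)} = 16$
$N{\left(U,u \right)} = 25 + U + U u^{2}$ ($N{\left(U,u \right)} = -9 + \left(u U u + \left(34 + U\right)\right) = -9 + \left(U u u + \left(34 + U\right)\right) = -9 + \left(U u^{2} + \left(34 + U\right)\right) = -9 + \left(34 + U + U u^{2}\right) = 25 + U + U u^{2}$)
$\frac{N{\left(-112,R{\left(2,12 \right)} \right)}}{a} + \frac{w}{8707} = \frac{25 - 112 - 112 \cdot 16^{2}}{32505} + \frac{47526}{8707} = \left(25 - 112 - 28672\right) \frac{1}{32505} + 47526 \cdot \frac{1}{8707} = \left(25 - 112 - 28672\right) \frac{1}{32505} + \frac{47526}{8707} = \left(-28759\right) \frac{1}{32505} + \frac{47526}{8707} = - \frac{28759}{32505} + \frac{47526}{8707} = \frac{1294428017}{283021035}$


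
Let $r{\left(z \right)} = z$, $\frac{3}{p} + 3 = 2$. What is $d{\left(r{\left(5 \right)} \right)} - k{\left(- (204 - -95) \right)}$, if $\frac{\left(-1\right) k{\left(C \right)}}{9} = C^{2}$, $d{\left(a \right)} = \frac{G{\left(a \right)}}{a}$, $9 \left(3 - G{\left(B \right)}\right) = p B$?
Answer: $\frac{12069149}{15} \approx 8.0461 \cdot 10^{5}$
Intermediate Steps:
$p = -3$ ($p = \frac{3}{-3 + 2} = \frac{3}{-1} = 3 \left(-1\right) = -3$)
$G{\left(B \right)} = 3 + \frac{B}{3}$ ($G{\left(B \right)} = 3 - \frac{\left(-3\right) B}{9} = 3 + \frac{B}{3}$)
$d{\left(a \right)} = \frac{3 + \frac{a}{3}}{a}$
$k{\left(C \right)} = - 9 C^{2}$
$d{\left(r{\left(5 \right)} \right)} - k{\left(- (204 - -95) \right)} = \frac{9 + 5}{3 \cdot 5} - - 9 \left(- (204 - -95)\right)^{2} = \frac{1}{3} \cdot \frac{1}{5} \cdot 14 - - 9 \left(- (204 + 95)\right)^{2} = \frac{14}{15} - - 9 \left(\left(-1\right) 299\right)^{2} = \frac{14}{15} - - 9 \left(-299\right)^{2} = \frac{14}{15} - \left(-9\right) 89401 = \frac{14}{15} - -804609 = \frac{14}{15} + 804609 = \frac{12069149}{15}$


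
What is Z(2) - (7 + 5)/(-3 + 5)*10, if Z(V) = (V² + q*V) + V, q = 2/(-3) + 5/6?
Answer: -161/3 ≈ -53.667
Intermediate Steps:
q = ⅙ (q = 2*(-⅓) + 5*(⅙) = -⅔ + ⅚ = ⅙ ≈ 0.16667)
Z(V) = V² + 7*V/6 (Z(V) = (V² + V/6) + V = V² + 7*V/6)
Z(2) - (7 + 5)/(-3 + 5)*10 = (⅙)*2*(7 + 6*2) - (7 + 5)/(-3 + 5)*10 = (⅙)*2*(7 + 12) - 12/2*10 = (⅙)*2*19 - 12/2*10 = 19/3 - 1*6*10 = 19/3 - 6*10 = 19/3 - 60 = -161/3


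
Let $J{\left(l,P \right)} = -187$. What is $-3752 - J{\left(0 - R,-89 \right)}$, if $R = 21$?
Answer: $-3565$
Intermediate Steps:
$-3752 - J{\left(0 - R,-89 \right)} = -3752 - -187 = -3752 + 187 = -3565$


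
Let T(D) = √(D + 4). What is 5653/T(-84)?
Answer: -5653*I*√5/20 ≈ -632.02*I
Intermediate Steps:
T(D) = √(4 + D)
5653/T(-84) = 5653/(√(4 - 84)) = 5653/(√(-80)) = 5653/((4*I*√5)) = 5653*(-I*√5/20) = -5653*I*√5/20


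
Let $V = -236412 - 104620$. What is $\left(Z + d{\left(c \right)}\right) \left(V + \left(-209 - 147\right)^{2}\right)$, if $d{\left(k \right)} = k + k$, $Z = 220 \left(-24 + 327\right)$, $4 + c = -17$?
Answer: $-14275970928$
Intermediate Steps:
$c = -21$ ($c = -4 - 17 = -21$)
$Z = 66660$ ($Z = 220 \cdot 303 = 66660$)
$d{\left(k \right)} = 2 k$
$V = -341032$
$\left(Z + d{\left(c \right)}\right) \left(V + \left(-209 - 147\right)^{2}\right) = \left(66660 + 2 \left(-21\right)\right) \left(-341032 + \left(-209 - 147\right)^{2}\right) = \left(66660 - 42\right) \left(-341032 + \left(-356\right)^{2}\right) = 66618 \left(-341032 + 126736\right) = 66618 \left(-214296\right) = -14275970928$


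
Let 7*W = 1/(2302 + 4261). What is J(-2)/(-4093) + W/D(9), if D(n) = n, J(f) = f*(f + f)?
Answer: -3303659/1692328617 ≈ -0.0019521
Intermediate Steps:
J(f) = 2*f² (J(f) = f*(2*f) = 2*f²)
W = 1/45941 (W = 1/(7*(2302 + 4261)) = (⅐)/6563 = (⅐)*(1/6563) = 1/45941 ≈ 2.1767e-5)
J(-2)/(-4093) + W/D(9) = (2*(-2)²)/(-4093) + (1/45941)/9 = (2*4)*(-1/4093) + (1/45941)*(⅑) = 8*(-1/4093) + 1/413469 = -8/4093 + 1/413469 = -3303659/1692328617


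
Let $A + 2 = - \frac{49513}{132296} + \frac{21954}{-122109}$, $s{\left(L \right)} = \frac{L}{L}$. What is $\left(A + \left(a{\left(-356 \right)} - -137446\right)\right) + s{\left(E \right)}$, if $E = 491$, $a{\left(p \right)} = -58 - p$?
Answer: $\frac{741721595743617}{5384844088} \approx 1.3774 \cdot 10^{5}$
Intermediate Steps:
$s{\left(L \right)} = 1$
$A = - \frac{13753157943}{5384844088}$ ($A = -2 + \left(- \frac{49513}{132296} + \frac{21954}{-122109}\right) = -2 + \left(\left(-49513\right) \frac{1}{132296} + 21954 \left(- \frac{1}{122109}\right)\right) = -2 - \frac{2983469767}{5384844088} = - \frac{13753157943}{5384844088} \approx -2.5541$)
$\left(A + \left(a{\left(-356 \right)} - -137446\right)\right) + s{\left(E \right)} = \left(- \frac{13753157943}{5384844088} - -137744\right) + 1 = \left(- \frac{13753157943}{5384844088} + \left(\left(-58 + 356\right) + 137446\right)\right) + 1 = \left(- \frac{13753157943}{5384844088} + \left(298 + 137446\right)\right) + 1 = \left(- \frac{13753157943}{5384844088} + 137744\right) + 1 = \frac{741716210899529}{5384844088} + 1 = \frac{741721595743617}{5384844088}$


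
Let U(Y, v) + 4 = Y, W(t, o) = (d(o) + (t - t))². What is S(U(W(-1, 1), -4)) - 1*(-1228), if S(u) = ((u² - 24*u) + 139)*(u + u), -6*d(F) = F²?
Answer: -17705951/23328 ≈ -759.00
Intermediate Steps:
d(F) = -F²/6
W(t, o) = o⁴/36 (W(t, o) = (-o²/6 + (t - t))² = (-o²/6 + 0)² = (-o²/6)² = o⁴/36)
U(Y, v) = -4 + Y
S(u) = 2*u*(139 + u² - 24*u) (S(u) = (139 + u² - 24*u)*(2*u) = 2*u*(139 + u² - 24*u))
S(U(W(-1, 1), -4)) - 1*(-1228) = 2*(-4 + (1/36)*1⁴)*(139 + (-4 + (1/36)*1⁴)² - 24*(-4 + (1/36)*1⁴)) - 1*(-1228) = 2*(-4 + (1/36)*1)*(139 + (-4 + (1/36)*1)² - 24*(-4 + (1/36)*1)) + 1228 = 2*(-4 + 1/36)*(139 + (-4 + 1/36)² - 24*(-4 + 1/36)) + 1228 = 2*(-143/36)*(139 + (-143/36)² - 24*(-143/36)) + 1228 = 2*(-143/36)*(139 + 20449/1296 + 286/3) + 1228 = 2*(-143/36)*(324145/1296) + 1228 = -46352735/23328 + 1228 = -17705951/23328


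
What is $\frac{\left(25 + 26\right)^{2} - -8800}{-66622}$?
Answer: $- \frac{11401}{66622} \approx -0.17113$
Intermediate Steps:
$\frac{\left(25 + 26\right)^{2} - -8800}{-66622} = \left(51^{2} + 8800\right) \left(- \frac{1}{66622}\right) = \left(2601 + 8800\right) \left(- \frac{1}{66622}\right) = 11401 \left(- \frac{1}{66622}\right) = - \frac{11401}{66622}$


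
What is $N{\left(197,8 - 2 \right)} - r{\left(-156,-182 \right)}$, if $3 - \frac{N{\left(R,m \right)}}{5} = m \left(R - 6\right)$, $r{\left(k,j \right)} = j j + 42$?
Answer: $-38881$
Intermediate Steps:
$r{\left(k,j \right)} = 42 + j^{2}$ ($r{\left(k,j \right)} = j^{2} + 42 = 42 + j^{2}$)
$N{\left(R,m \right)} = 15 - 5 m \left(-6 + R\right)$ ($N{\left(R,m \right)} = 15 - 5 m \left(R - 6\right) = 15 - 5 m \left(-6 + R\right)$)
$N{\left(197,8 - 2 \right)} - r{\left(-156,-182 \right)} = \left(15 + 30 \left(8 - 2\right) - 985 \left(8 - 2\right)\right) - \left(42 + \left(-182\right)^{2}\right) = \left(15 + 30 \cdot 6 - 985 \cdot 6\right) - \left(42 + 33124\right) = \left(15 + 180 - 5910\right) - 33166 = -5715 - 33166 = -38881$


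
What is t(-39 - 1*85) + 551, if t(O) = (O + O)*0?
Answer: 551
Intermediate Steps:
t(O) = 0 (t(O) = (2*O)*0 = 0)
t(-39 - 1*85) + 551 = 0 + 551 = 551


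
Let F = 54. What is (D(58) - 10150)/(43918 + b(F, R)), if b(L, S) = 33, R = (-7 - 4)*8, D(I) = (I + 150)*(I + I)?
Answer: 13978/43951 ≈ 0.31804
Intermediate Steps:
D(I) = 2*I*(150 + I) (D(I) = (150 + I)*(2*I) = 2*I*(150 + I))
R = -88 (R = -11*8 = -88)
(D(58) - 10150)/(43918 + b(F, R)) = (2*58*(150 + 58) - 10150)/(43918 + 33) = (2*58*208 - 10150)/43951 = (24128 - 10150)*(1/43951) = 13978*(1/43951) = 13978/43951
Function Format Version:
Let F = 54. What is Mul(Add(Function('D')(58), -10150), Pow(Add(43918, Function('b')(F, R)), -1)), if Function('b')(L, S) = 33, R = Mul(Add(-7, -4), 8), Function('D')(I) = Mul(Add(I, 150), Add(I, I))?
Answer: Rational(13978, 43951) ≈ 0.31804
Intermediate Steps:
Function('D')(I) = Mul(2, I, Add(150, I)) (Function('D')(I) = Mul(Add(150, I), Mul(2, I)) = Mul(2, I, Add(150, I)))
R = -88 (R = Mul(-11, 8) = -88)
Mul(Add(Function('D')(58), -10150), Pow(Add(43918, Function('b')(F, R)), -1)) = Mul(Add(Mul(2, 58, Add(150, 58)), -10150), Pow(Add(43918, 33), -1)) = Mul(Add(Mul(2, 58, 208), -10150), Pow(43951, -1)) = Mul(Add(24128, -10150), Rational(1, 43951)) = Mul(13978, Rational(1, 43951)) = Rational(13978, 43951)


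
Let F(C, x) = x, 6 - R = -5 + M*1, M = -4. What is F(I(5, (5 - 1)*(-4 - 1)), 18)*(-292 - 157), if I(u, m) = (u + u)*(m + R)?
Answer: -8082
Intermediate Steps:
R = 15 (R = 6 - (-5 - 4*1) = 6 - (-5 - 4) = 6 - 1*(-9) = 6 + 9 = 15)
I(u, m) = 2*u*(15 + m) (I(u, m) = (u + u)*(m + 15) = (2*u)*(15 + m) = 2*u*(15 + m))
F(I(5, (5 - 1)*(-4 - 1)), 18)*(-292 - 157) = 18*(-292 - 157) = 18*(-449) = -8082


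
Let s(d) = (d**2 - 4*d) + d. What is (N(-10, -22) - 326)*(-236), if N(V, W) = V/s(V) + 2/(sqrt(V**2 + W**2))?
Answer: 1000404/13 - 118*sqrt(146)/73 ≈ 76935.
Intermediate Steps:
s(d) = d**2 - 3*d
N(V, W) = 1/(-3 + V) + 2/sqrt(V**2 + W**2) (N(V, W) = V/((V*(-3 + V))) + 2/(sqrt(V**2 + W**2)) = V*(1/(V*(-3 + V))) + 2/sqrt(V**2 + W**2) = 1/(-3 + V) + 2/sqrt(V**2 + W**2))
(N(-10, -22) - 326)*(-236) = ((-6 + sqrt((-10)**2 + (-22)**2) + 2*(-10))/((-3 - 10)*sqrt((-10)**2 + (-22)**2)) - 326)*(-236) = ((-6 + sqrt(100 + 484) - 20)/((-13)*sqrt(100 + 484)) - 326)*(-236) = (-(-6 + sqrt(584) - 20)/(13*sqrt(584)) - 326)*(-236) = (-sqrt(146)/292*(-6 + 2*sqrt(146) - 20)/13 - 326)*(-236) = (-sqrt(146)/292*(-26 + 2*sqrt(146))/13 - 326)*(-236) = (-sqrt(146)*(-26 + 2*sqrt(146))/3796 - 326)*(-236) = (-326 - sqrt(146)*(-26 + 2*sqrt(146))/3796)*(-236) = 76936 + 59*sqrt(146)*(-26 + 2*sqrt(146))/949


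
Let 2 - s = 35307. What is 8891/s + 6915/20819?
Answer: 59032346/735014795 ≈ 0.080315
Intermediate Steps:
s = -35305 (s = 2 - 1*35307 = 2 - 35307 = -35305)
8891/s + 6915/20819 = 8891/(-35305) + 6915/20819 = 8891*(-1/35305) + 6915*(1/20819) = -8891/35305 + 6915/20819 = 59032346/735014795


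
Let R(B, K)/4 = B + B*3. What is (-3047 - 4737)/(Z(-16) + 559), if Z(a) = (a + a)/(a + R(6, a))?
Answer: -5560/399 ≈ -13.935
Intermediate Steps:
R(B, K) = 16*B (R(B, K) = 4*(B + B*3) = 4*(B + 3*B) = 4*(4*B) = 16*B)
Z(a) = 2*a/(96 + a) (Z(a) = (a + a)/(a + 16*6) = (2*a)/(a + 96) = (2*a)/(96 + a) = 2*a/(96 + a))
(-3047 - 4737)/(Z(-16) + 559) = (-3047 - 4737)/(2*(-16)/(96 - 16) + 559) = -7784/(2*(-16)/80 + 559) = -7784/(2*(-16)*(1/80) + 559) = -7784/(-2/5 + 559) = -7784/2793/5 = -7784*5/2793 = -5560/399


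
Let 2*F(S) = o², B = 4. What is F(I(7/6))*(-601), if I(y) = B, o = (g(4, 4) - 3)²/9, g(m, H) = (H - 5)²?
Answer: -4808/81 ≈ -59.358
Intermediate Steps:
g(m, H) = (-5 + H)²
o = 4/9 (o = ((-5 + 4)² - 3)²/9 = ((-1)² - 3)²*(⅑) = (1 - 3)²*(⅑) = (-2)²*(⅑) = 4*(⅑) = 4/9 ≈ 0.44444)
I(y) = 4
F(S) = 8/81 (F(S) = (4/9)²/2 = (½)*(16/81) = 8/81)
F(I(7/6))*(-601) = (8/81)*(-601) = -4808/81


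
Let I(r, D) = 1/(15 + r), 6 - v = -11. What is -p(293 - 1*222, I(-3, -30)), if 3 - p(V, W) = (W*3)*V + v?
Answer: 127/4 ≈ 31.750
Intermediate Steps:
v = 17 (v = 6 - 1*(-11) = 6 + 11 = 17)
p(V, W) = -14 - 3*V*W (p(V, W) = 3 - ((W*3)*V + 17) = 3 - ((3*W)*V + 17) = 3 - (3*V*W + 17) = 3 - (17 + 3*V*W) = 3 + (-17 - 3*V*W) = -14 - 3*V*W)
-p(293 - 1*222, I(-3, -30)) = -(-14 - 3*(293 - 1*222)/(15 - 3)) = -(-14 - 3*(293 - 222)/12) = -(-14 - 3*71*1/12) = -(-14 - 71/4) = -1*(-127/4) = 127/4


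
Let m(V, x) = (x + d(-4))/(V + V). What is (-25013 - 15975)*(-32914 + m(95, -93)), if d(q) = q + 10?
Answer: 128164291018/95 ≈ 1.3491e+9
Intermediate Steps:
d(q) = 10 + q
m(V, x) = (6 + x)/(2*V) (m(V, x) = (x + (10 - 4))/(V + V) = (x + 6)/((2*V)) = (6 + x)*(1/(2*V)) = (6 + x)/(2*V))
(-25013 - 15975)*(-32914 + m(95, -93)) = (-25013 - 15975)*(-32914 + (1/2)*(6 - 93)/95) = -40988*(-32914 + (1/2)*(1/95)*(-87)) = -40988*(-32914 - 87/190) = -40988*(-6253747/190) = 128164291018/95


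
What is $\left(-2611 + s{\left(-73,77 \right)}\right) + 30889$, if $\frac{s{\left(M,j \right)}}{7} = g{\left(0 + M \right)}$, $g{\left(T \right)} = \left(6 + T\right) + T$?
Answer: $27298$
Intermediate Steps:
$g{\left(T \right)} = 6 + 2 T$
$s{\left(M,j \right)} = 42 + 14 M$ ($s{\left(M,j \right)} = 7 \left(6 + 2 \left(0 + M\right)\right) = 7 \left(6 + 2 M\right) = 42 + 14 M$)
$\left(-2611 + s{\left(-73,77 \right)}\right) + 30889 = \left(-2611 + \left(42 + 14 \left(-73\right)\right)\right) + 30889 = \left(-2611 + \left(42 - 1022\right)\right) + 30889 = \left(-2611 - 980\right) + 30889 = -3591 + 30889 = 27298$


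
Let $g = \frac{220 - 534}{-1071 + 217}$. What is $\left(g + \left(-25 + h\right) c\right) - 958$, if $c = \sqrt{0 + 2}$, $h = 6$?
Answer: $- \frac{408909}{427} - 19 \sqrt{2} \approx -984.5$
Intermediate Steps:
$g = \frac{157}{427}$ ($g = - \frac{314}{-854} = \left(-314\right) \left(- \frac{1}{854}\right) = \frac{157}{427} \approx 0.36768$)
$c = \sqrt{2} \approx 1.4142$
$\left(g + \left(-25 + h\right) c\right) - 958 = \left(\frac{157}{427} + \left(-25 + 6\right) \sqrt{2}\right) - 958 = \left(\frac{157}{427} - 19 \sqrt{2}\right) - 958 = - \frac{408909}{427} - 19 \sqrt{2}$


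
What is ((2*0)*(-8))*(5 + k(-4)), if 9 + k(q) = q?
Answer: 0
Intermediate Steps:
k(q) = -9 + q
((2*0)*(-8))*(5 + k(-4)) = ((2*0)*(-8))*(5 + (-9 - 4)) = (0*(-8))*(5 - 13) = 0*(-8) = 0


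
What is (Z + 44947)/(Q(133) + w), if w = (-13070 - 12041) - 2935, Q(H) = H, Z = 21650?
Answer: -66597/27913 ≈ -2.3859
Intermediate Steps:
w = -28046 (w = -25111 - 2935 = -28046)
(Z + 44947)/(Q(133) + w) = (21650 + 44947)/(133 - 28046) = 66597/(-27913) = 66597*(-1/27913) = -66597/27913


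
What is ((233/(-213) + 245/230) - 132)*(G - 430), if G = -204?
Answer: 410076589/4899 ≈ 83706.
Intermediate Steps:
((233/(-213) + 245/230) - 132)*(G - 430) = ((233/(-213) + 245/230) - 132)*(-204 - 430) = ((233*(-1/213) + 245*(1/230)) - 132)*(-634) = ((-233/213 + 49/46) - 132)*(-634) = (-281/9798 - 132)*(-634) = -1293617/9798*(-634) = 410076589/4899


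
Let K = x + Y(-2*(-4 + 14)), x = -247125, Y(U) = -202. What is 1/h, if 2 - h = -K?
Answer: -1/247325 ≈ -4.0433e-6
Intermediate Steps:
K = -247327 (K = -247125 - 202 = -247327)
h = -247325 (h = 2 - (-1)*(-247327) = 2 - 1*247327 = 2 - 247327 = -247325)
1/h = 1/(-247325) = -1/247325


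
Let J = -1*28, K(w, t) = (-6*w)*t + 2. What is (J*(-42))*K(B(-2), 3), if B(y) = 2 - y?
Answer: -82320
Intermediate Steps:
K(w, t) = 2 - 6*t*w (K(w, t) = -6*t*w + 2 = 2 - 6*t*w)
J = -28
(J*(-42))*K(B(-2), 3) = (-28*(-42))*(2 - 6*3*(2 - 1*(-2))) = 1176*(2 - 6*3*(2 + 2)) = 1176*(2 - 6*3*4) = 1176*(2 - 72) = 1176*(-70) = -82320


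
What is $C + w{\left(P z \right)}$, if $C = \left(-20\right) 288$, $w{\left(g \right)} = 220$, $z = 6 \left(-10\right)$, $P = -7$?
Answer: $-5540$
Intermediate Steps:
$z = -60$
$C = -5760$
$C + w{\left(P z \right)} = -5760 + 220 = -5540$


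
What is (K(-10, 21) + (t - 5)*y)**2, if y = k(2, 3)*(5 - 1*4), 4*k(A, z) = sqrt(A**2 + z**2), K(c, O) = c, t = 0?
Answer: 1925/16 + 25*sqrt(13) ≈ 210.45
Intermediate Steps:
k(A, z) = sqrt(A**2 + z**2)/4
y = sqrt(13)/4 (y = (sqrt(2**2 + 3**2)/4)*(5 - 1*4) = (sqrt(4 + 9)/4)*(5 - 4) = (sqrt(13)/4)*1 = sqrt(13)/4 ≈ 0.90139)
(K(-10, 21) + (t - 5)*y)**2 = (-10 + (0 - 5)*(sqrt(13)/4))**2 = (-10 - 5*sqrt(13)/4)**2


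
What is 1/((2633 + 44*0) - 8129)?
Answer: -1/5496 ≈ -0.00018195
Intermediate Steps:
1/((2633 + 44*0) - 8129) = 1/((2633 + 0) - 8129) = 1/(2633 - 8129) = 1/(-5496) = -1/5496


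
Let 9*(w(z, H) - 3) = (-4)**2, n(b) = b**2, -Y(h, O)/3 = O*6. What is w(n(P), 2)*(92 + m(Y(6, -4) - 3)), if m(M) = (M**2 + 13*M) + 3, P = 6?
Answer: 247379/9 ≈ 27487.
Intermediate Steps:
Y(h, O) = -18*O (Y(h, O) = -3*O*6 = -18*O)
m(M) = 3 + M**2 + 13*M
w(z, H) = 43/9 (w(z, H) = 3 + (1/9)*(-4)**2 = 3 + (1/9)*16 = 3 + 16/9 = 43/9)
w(n(P), 2)*(92 + m(Y(6, -4) - 3)) = 43*(92 + (3 + (-18*(-4) - 3)**2 + 13*(-18*(-4) - 3)))/9 = 43*(92 + (3 + (72 - 3)**2 + 13*(72 - 3)))/9 = 43*(92 + (3 + 69**2 + 13*69))/9 = 43*(92 + (3 + 4761 + 897))/9 = 43*(92 + 5661)/9 = (43/9)*5753 = 247379/9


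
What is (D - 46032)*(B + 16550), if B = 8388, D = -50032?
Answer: -2395644032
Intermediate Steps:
(D - 46032)*(B + 16550) = (-50032 - 46032)*(8388 + 16550) = -96064*24938 = -2395644032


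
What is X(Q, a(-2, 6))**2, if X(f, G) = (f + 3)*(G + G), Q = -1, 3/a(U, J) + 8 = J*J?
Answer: 9/49 ≈ 0.18367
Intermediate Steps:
a(U, J) = 3/(-8 + J**2) (a(U, J) = 3/(-8 + J*J) = 3/(-8 + J**2))
X(f, G) = 2*G*(3 + f) (X(f, G) = (3 + f)*(2*G) = 2*G*(3 + f))
X(Q, a(-2, 6))**2 = (2*(3/(-8 + 6**2))*(3 - 1))**2 = (2*(3/(-8 + 36))*2)**2 = (2*(3/28)*2)**2 = (3/7)**2 = 9/49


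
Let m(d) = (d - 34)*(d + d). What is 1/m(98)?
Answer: 1/12544 ≈ 7.9719e-5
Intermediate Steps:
m(d) = 2*d*(-34 + d) (m(d) = (-34 + d)*(2*d) = 2*d*(-34 + d))
1/m(98) = 1/(2*98*(-34 + 98)) = 1/(2*98*64) = 1/12544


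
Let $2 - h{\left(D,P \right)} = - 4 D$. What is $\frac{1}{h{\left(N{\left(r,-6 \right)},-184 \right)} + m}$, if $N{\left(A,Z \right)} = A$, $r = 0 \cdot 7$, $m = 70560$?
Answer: $\frac{1}{70562} \approx 1.4172 \cdot 10^{-5}$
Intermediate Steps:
$r = 0$
$h{\left(D,P \right)} = 2 + 4 D$ ($h{\left(D,P \right)} = 2 - - 4 D = 2 + 4 D$)
$\frac{1}{h{\left(N{\left(r,-6 \right)},-184 \right)} + m} = \frac{1}{\left(2 + 4 \cdot 0\right) + 70560} = \frac{1}{\left(2 + 0\right) + 70560} = \frac{1}{2 + 70560} = \frac{1}{70562}$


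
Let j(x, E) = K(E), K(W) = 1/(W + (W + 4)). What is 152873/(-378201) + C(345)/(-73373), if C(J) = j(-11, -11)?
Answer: -67300377707/166498451838 ≈ -0.40421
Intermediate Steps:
K(W) = 1/(4 + 2*W) (K(W) = 1/(W + (4 + W)) = 1/(4 + 2*W))
j(x, E) = 1/(2*(2 + E))
C(J) = -1/18 (C(J) = 1/(2*(2 - 11)) = (1/2)/(-9) = (1/2)*(-1/9) = -1/18)
152873/(-378201) + C(345)/(-73373) = 152873/(-378201) - 1/18/(-73373) = 152873*(-1/378201) - 1/18*(-1/73373) = -152873/378201 + 1/1320714 = -67300377707/166498451838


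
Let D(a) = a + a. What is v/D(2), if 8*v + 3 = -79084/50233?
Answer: -229783/1607456 ≈ -0.14295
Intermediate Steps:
D(a) = 2*a
v = -229783/401864 (v = -3/8 + (-79084/50233)/8 = -3/8 + (-79084*1/50233)/8 = -3/8 + (1/8)*(-79084/50233) = -3/8 - 19771/100466 = -229783/401864 ≈ -0.57179)
v/D(2) = -229783/(401864*(2*2)) = -229783/401864/4 = -229783/401864*1/4 = -229783/1607456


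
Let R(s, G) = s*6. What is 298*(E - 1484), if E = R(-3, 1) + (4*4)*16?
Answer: -371308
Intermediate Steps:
R(s, G) = 6*s
E = 238 (E = 6*(-3) + (4*4)*16 = -18 + 16*16 = -18 + 256 = 238)
298*(E - 1484) = 298*(238 - 1484) = 298*(-1246) = -371308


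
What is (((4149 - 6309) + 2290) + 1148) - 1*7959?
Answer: -6681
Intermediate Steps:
(((4149 - 6309) + 2290) + 1148) - 1*7959 = ((-2160 + 2290) + 1148) - 7959 = (130 + 1148) - 7959 = 1278 - 7959 = -6681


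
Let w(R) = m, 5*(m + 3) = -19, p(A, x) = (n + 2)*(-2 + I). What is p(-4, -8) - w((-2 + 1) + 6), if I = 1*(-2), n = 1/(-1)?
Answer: 14/5 ≈ 2.8000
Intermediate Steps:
n = -1
I = -2
p(A, x) = -4 (p(A, x) = (-1 + 2)*(-2 - 2) = 1*(-4) = -4)
m = -34/5 (m = -3 + (⅕)*(-19) = -3 - 19/5 = -34/5 ≈ -6.8000)
w(R) = -34/5
p(-4, -8) - w((-2 + 1) + 6) = -4 - 1*(-34/5) = -4 + 34/5 = 14/5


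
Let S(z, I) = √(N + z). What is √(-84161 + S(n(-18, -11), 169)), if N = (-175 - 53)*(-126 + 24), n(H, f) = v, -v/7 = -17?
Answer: √(-84161 + 5*√935) ≈ 289.84*I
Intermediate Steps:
v = 119 (v = -7*(-17) = 119)
n(H, f) = 119
N = 23256 (N = -228*(-102) = 23256)
S(z, I) = √(23256 + z)
√(-84161 + S(n(-18, -11), 169)) = √(-84161 + √(23256 + 119)) = √(-84161 + √23375) = √(-84161 + 5*√935)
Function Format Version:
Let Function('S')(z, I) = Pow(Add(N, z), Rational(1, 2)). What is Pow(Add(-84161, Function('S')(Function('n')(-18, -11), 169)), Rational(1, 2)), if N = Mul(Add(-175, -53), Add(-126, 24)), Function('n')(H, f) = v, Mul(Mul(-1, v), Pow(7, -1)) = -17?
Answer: Pow(Add(-84161, Mul(5, Pow(935, Rational(1, 2)))), Rational(1, 2)) ≈ Mul(289.84, I)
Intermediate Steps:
v = 119 (v = Mul(-7, -17) = 119)
Function('n')(H, f) = 119
N = 23256 (N = Mul(-228, -102) = 23256)
Function('S')(z, I) = Pow(Add(23256, z), Rational(1, 2))
Pow(Add(-84161, Function('S')(Function('n')(-18, -11), 169)), Rational(1, 2)) = Pow(Add(-84161, Pow(Add(23256, 119), Rational(1, 2))), Rational(1, 2)) = Pow(Add(-84161, Pow(23375, Rational(1, 2))), Rational(1, 2)) = Pow(Add(-84161, Mul(5, Pow(935, Rational(1, 2)))), Rational(1, 2))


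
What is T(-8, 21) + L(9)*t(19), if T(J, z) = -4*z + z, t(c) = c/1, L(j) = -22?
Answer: -481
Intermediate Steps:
t(c) = c (t(c) = c*1 = c)
T(J, z) = -3*z
T(-8, 21) + L(9)*t(19) = -3*21 - 22*19 = -63 - 418 = -481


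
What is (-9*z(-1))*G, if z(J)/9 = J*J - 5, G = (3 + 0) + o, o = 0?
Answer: 972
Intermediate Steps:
G = 3 (G = (3 + 0) + 0 = 3 + 0 = 3)
z(J) = -45 + 9*J² (z(J) = 9*(J*J - 5) = 9*(J² - 5) = 9*(-5 + J²) = -45 + 9*J²)
(-9*z(-1))*G = -9*(-45 + 9*(-1)²)*3 = -9*(-45 + 9*1)*3 = -9*(-45 + 9)*3 = -9*(-36)*3 = 324*3 = 972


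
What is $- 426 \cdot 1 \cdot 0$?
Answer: $0$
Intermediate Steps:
$- 426 \cdot 1 \cdot 0 = \left(-426\right) 0 = 0$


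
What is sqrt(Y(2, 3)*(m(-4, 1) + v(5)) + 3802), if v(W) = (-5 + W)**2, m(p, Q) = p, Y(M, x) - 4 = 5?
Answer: sqrt(3766) ≈ 61.368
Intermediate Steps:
Y(M, x) = 9 (Y(M, x) = 4 + 5 = 9)
sqrt(Y(2, 3)*(m(-4, 1) + v(5)) + 3802) = sqrt(9*(-4 + (-5 + 5)**2) + 3802) = sqrt(9*(-4 + 0**2) + 3802) = sqrt(9*(-4 + 0) + 3802) = sqrt(9*(-4) + 3802) = sqrt(-36 + 3802) = sqrt(3766)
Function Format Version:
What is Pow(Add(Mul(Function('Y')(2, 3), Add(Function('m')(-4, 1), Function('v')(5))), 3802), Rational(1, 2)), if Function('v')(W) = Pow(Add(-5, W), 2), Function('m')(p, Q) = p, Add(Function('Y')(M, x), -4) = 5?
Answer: Pow(3766, Rational(1, 2)) ≈ 61.368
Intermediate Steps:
Function('Y')(M, x) = 9 (Function('Y')(M, x) = Add(4, 5) = 9)
Pow(Add(Mul(Function('Y')(2, 3), Add(Function('m')(-4, 1), Function('v')(5))), 3802), Rational(1, 2)) = Pow(Add(Mul(9, Add(-4, Pow(Add(-5, 5), 2))), 3802), Rational(1, 2)) = Pow(Add(Mul(9, Add(-4, Pow(0, 2))), 3802), Rational(1, 2)) = Pow(Add(Mul(9, Add(-4, 0)), 3802), Rational(1, 2)) = Pow(Add(Mul(9, -4), 3802), Rational(1, 2)) = Pow(Add(-36, 3802), Rational(1, 2)) = Pow(3766, Rational(1, 2))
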